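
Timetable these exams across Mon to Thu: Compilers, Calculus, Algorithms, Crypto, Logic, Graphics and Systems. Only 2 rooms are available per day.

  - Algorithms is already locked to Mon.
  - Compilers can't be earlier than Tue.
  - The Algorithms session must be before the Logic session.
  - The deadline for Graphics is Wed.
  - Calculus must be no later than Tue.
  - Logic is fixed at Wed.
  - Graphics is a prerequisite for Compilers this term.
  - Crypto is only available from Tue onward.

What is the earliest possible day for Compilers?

Tue

Compilers is available from Tue.
Compilers at Tue is achievable: Crypto in Wed; Compilers in Tue; Systems in Thu; Calculus in Tue; Algorithms in Mon; Logic in Wed; Graphics in Mon.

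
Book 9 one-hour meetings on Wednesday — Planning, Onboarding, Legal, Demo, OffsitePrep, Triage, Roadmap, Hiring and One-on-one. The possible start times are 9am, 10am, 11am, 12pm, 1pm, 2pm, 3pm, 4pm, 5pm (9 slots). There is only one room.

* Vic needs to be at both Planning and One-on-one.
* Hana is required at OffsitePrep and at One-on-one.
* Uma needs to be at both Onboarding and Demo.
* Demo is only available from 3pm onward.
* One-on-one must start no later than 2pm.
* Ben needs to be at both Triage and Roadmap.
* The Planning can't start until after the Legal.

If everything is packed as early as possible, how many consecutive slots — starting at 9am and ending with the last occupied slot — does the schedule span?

The precedence chain requires at least 2 distinct slots.
With at most 1 per slot and 9 meetings, at least 9 slots are needed.
Demo can't be placed before 3pm — that is slot 7 counting from 9am — so the schedule must run through at least 7 slots.
9 works (last occupied slot: 5pm): for example Legal=10am; Hiring=5pm; Onboarding=12pm; Roadmap=4pm; Planning=11am; One-on-one=9am; OffsitePrep=1pm; Demo=3pm; Triage=2pm.

9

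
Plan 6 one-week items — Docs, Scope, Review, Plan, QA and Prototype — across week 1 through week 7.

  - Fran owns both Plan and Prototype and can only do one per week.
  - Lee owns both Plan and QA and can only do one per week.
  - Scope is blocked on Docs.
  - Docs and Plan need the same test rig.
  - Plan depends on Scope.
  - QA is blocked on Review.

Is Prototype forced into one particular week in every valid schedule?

Prototype can be week 1 (e.g. Review -> week 1, Plan -> week 3, Prototype -> week 1, QA -> week 2, Scope -> week 2, Docs -> week 1) or week 2 (e.g. QA -> week 2; Review -> week 1; Plan -> week 3; Prototype -> week 2; Scope -> week 2; Docs -> week 1).

No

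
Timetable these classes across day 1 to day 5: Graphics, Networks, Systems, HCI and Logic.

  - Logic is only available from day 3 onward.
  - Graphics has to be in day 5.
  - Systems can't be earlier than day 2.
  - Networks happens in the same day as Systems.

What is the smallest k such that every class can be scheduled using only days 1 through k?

Graphics can't be placed before day 5, so the schedule must run through at least day 5.
5 works (last occupied day: day 5): for example Systems=day 2; Networks=day 2; HCI=day 1; Graphics=day 5; Logic=day 3.

5 days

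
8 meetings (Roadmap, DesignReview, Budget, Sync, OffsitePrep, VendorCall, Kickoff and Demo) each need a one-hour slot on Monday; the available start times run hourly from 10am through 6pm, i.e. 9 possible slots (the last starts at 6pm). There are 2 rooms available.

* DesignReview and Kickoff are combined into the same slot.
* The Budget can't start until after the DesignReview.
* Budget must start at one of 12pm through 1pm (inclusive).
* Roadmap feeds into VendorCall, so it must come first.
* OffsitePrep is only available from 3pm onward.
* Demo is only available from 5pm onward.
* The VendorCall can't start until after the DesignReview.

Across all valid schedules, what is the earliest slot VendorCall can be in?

Precedence pushes VendorCall to at least 11am.
VendorCall at 12pm is achievable: VendorCall -> 12pm; Demo -> 5pm; OffsitePrep -> 3pm; Sync -> 11am; Kickoff -> 10am; Roadmap -> 11am; DesignReview -> 10am; Budget -> 12pm.
Nothing earlier works — the capacity limit rule out every slot before 12pm.

12pm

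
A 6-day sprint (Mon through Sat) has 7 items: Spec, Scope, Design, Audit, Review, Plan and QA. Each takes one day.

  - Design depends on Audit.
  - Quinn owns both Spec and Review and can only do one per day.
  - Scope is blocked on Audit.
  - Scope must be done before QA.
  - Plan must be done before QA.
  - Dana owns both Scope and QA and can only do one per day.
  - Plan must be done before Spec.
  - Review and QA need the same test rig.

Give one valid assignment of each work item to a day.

Plan -> Mon; Design -> Tue; Scope -> Tue; Review -> Mon; QA -> Wed; Audit -> Mon; Spec -> Tue

Checking: Audit(Mon) before Design(Tue); Plan(Mon) before QA(Wed); Audit(Mon) before Scope(Tue); Scope(Tue) before QA(Wed); Plan(Mon) before Spec(Tue); Scope(Tue) != QA(Wed); Review(Mon) != QA(Wed); Spec(Tue) != Review(Mon).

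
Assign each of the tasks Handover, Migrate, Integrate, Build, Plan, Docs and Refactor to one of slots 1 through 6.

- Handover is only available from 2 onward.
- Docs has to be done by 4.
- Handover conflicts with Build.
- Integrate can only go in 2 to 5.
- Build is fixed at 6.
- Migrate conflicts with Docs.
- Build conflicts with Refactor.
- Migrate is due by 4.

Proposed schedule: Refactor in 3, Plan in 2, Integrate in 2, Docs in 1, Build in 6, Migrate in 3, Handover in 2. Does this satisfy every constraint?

Handover conflicts with Build — holds.
Build conflicts with Refactor — holds.
Integrate can only go in 2 to 5 — holds.
Docs has to be done by 4 — holds.
Handover is only available from 2 onward — holds.
Migrate is due by 4 — holds.
Build is fixed at 6 — holds.
Migrate conflicts with Docs — holds.

Valid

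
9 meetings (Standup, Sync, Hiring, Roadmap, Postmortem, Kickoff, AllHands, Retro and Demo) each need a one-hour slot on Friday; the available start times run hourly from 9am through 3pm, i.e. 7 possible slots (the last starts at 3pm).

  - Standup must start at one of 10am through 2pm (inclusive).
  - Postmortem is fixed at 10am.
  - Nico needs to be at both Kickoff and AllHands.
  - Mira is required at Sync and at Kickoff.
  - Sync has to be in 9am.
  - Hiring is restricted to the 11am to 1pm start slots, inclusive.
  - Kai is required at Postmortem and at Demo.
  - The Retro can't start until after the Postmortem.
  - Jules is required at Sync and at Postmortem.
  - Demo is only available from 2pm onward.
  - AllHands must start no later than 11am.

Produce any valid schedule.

Retro -> 11am, Standup -> 10am, Kickoff -> 10am, Hiring -> 11am, AllHands -> 9am, Sync -> 9am, Postmortem -> 10am, Roadmap -> 9am, Demo -> 2pm

Checking: Postmortem(10am) before Retro(11am); Postmortem(10am) != Demo(2pm); Sync(9am) != Kickoff(10am); Kickoff(10am) != AllHands(9am); Sync(9am) != Postmortem(10am); Hiring=11am in [11am,1pm]; Demo=2pm in [2pm,3pm]; Standup=10am in [10am,2pm]; Sync=9am in [9am,9am]; AllHands=9am in [9am,11am]; Postmortem=10am in [10am,10am].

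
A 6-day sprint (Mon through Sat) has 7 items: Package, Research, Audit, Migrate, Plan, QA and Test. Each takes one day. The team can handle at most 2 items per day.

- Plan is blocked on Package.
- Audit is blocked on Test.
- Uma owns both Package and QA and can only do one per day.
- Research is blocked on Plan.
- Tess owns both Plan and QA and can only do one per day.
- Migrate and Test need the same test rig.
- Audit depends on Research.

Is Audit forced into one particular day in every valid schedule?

Audit can be Thu (e.g. Migrate=Tue; Test=Mon; Package=Mon; Plan=Tue; QA=Wed; Research=Wed; Audit=Thu) or Fri (e.g. Audit=Fri, Research=Wed, Test=Mon, Package=Mon, Migrate=Tue, QA=Wed, Plan=Tue).

No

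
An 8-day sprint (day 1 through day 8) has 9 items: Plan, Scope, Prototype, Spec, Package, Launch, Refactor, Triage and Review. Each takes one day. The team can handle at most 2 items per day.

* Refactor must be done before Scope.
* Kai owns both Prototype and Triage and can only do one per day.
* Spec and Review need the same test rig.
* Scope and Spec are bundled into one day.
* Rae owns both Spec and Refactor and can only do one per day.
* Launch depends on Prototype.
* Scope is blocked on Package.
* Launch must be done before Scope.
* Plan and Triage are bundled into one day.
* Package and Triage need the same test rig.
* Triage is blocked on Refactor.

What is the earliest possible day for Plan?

Plan must be in the same day as Triage, which can't be before day 2, so Plan is at least day 2.
Plan at day 2 is achievable: Package=day 3, Triage=day 2, Review=day 5, Plan=day 2, Launch=day 3, Spec=day 4, Refactor=day 1, Prototype=day 1, Scope=day 4.

day 2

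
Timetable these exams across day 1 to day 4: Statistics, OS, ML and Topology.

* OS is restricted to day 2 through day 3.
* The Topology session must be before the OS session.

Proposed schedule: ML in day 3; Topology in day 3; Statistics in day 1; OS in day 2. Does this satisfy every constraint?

OS is restricted to day 2 through day 3 — holds.
The Topology session must be before the OS session — violated.

No — it violates: The Topology session must be before the OS session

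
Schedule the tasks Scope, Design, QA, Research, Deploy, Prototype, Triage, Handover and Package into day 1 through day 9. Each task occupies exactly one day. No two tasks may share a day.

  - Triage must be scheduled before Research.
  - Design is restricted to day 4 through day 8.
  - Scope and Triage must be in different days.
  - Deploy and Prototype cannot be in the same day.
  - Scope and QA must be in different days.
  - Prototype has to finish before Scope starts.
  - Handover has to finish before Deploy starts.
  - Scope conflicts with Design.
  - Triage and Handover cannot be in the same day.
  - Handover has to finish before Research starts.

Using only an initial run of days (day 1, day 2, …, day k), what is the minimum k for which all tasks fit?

The precedence chain requires at least 2 distinct days.
With at most 1 per day and 9 tasks, at least 9 days are needed.
Design can't be placed before day 4, so the schedule must run through at least day 4.
9 works (last occupied day: day 9): for example QA in day 8, Prototype in day 5, Handover in day 1, Scope in day 6, Triage in day 2, Package in day 9, Research in day 3, Deploy in day 7, Design in day 4.

9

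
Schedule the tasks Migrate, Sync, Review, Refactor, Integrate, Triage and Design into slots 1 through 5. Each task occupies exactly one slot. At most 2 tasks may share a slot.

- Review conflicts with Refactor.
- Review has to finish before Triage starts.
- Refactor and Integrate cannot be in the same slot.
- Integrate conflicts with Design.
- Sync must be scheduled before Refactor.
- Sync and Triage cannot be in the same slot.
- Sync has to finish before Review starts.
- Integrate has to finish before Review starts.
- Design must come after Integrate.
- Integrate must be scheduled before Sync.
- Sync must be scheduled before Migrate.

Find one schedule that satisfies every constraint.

Triage=4; Migrate=3; Design=2; Refactor=4; Sync=2; Integrate=1; Review=3

Checking: Sync(2) before Refactor(4); Integrate(1) before Sync(2); Integrate(1) before Design(2); Integrate(1) before Review(3); Sync(2) before Migrate(3); Sync(2) before Review(3); Review(3) before Triage(4); Review(3) != Refactor(4); Integrate(1) != Design(2); Sync(2) != Triage(4); Refactor(4) != Integrate(1); max 2 per slot (cap 2).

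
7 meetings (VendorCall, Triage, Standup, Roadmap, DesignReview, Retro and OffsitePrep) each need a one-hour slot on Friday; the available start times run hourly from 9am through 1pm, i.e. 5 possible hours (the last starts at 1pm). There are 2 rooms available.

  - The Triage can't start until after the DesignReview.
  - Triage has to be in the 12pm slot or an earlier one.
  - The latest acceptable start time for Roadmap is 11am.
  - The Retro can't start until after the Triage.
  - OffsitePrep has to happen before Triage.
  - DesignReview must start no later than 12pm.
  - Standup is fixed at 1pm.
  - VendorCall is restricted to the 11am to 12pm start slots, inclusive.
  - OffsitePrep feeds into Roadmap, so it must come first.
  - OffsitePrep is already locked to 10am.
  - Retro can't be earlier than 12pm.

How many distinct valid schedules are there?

9

Splitting on VendorCall: it can be 11am (2), 12pm (7). Listing each branch's schedules as (Triage, Standup, Roadmap, DesignReview, Retro, OffsitePrep):
VendorCall=11am: (12pm,1pm,11am,9am,1pm,10am) (12pm,1pm,11am,10am,1pm,10am) — 2.
VendorCall=12pm: (11am,1pm,11am,9am,12pm,10am) (11am,1pm,11am,9am,1pm,10am) (11am,1pm,11am,10am,12pm,10am) (11am,1pm,11am,10am,1pm,10am) (12pm,1pm,11am,9am,1pm,10am) (12pm,1pm,11am,10am,1pm,10am) (12pm,1pm,11am,11am,1pm,10am) — 7.
Summing: 2 + 7 = 9.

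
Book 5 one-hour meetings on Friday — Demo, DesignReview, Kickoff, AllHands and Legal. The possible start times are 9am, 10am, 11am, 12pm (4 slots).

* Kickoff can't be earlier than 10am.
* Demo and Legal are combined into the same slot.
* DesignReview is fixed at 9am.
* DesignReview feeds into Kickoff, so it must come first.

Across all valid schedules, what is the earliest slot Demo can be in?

9am

Demo at 9am is achievable: Demo in 9am, Kickoff in 10am, Legal in 9am, AllHands in 9am, DesignReview in 9am.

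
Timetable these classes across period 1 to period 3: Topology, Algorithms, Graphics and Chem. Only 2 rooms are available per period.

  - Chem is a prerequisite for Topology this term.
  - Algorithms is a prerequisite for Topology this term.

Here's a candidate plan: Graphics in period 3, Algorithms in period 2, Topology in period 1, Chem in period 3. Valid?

No — it violates: Chem is a prerequisite for Topology this term

Only 2 rooms are available per period — holds.
Chem is a prerequisite for Topology this term — violated.
Algorithms is a prerequisite for Topology this term — violated.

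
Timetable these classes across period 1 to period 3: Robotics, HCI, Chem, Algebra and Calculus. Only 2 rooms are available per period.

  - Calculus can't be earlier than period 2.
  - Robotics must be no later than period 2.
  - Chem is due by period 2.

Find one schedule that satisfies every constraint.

Chem=period 1, Calculus=period 2, HCI=period 2, Algebra=period 3, Robotics=period 1

Checking: Chem=period 1 in [period 1,period 2]; Robotics=period 1 in [period 1,period 2]; Calculus=period 2 in [period 2,period 3]; max 2 per period (cap 2).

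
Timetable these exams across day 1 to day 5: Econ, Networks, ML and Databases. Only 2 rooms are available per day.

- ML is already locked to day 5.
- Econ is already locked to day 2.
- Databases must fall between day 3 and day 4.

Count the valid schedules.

10

Splitting on Networks: it can be day 1 (2), day 2 (2), day 3 (2), day 4 (2), day 5 (2). Listing each branch's schedules as (Econ, ML, Databases) by day number:
Networks=day 1: (2,5,3) (2,5,4) — 2.
Networks=day 2: (2,5,3) (2,5,4) — 2.
Networks=day 3: (2,5,3) (2,5,4) — 2.
Networks=day 4: (2,5,3) (2,5,4) — 2.
Networks=day 5: (2,5,3) (2,5,4) — 2.
Summing: 2 + 2 + 2 + 2 + 2 = 10.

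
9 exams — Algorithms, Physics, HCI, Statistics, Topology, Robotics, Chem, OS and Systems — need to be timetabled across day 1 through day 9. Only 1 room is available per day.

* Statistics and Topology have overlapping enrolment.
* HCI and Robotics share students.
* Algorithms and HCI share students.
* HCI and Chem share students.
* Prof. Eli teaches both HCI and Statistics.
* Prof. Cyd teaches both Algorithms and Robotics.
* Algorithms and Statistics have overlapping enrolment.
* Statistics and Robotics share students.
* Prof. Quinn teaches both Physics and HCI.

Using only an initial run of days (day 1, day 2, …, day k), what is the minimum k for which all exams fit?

With at most 1 per day and 9 exams, at least 9 days are needed.
9 works (last occupied day: day 9): for example OS -> day 8, Robotics -> day 6, Statistics -> day 4, Topology -> day 5, Chem -> day 7, HCI -> day 3, Algorithms -> day 1, Systems -> day 9, Physics -> day 2.

9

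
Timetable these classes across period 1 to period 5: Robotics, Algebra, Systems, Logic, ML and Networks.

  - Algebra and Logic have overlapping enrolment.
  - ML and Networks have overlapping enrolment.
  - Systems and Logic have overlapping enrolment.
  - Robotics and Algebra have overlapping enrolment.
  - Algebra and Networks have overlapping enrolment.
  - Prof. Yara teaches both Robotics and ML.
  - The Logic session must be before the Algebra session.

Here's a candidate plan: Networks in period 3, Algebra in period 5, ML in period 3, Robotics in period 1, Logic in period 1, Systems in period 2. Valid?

The Logic session must be before the Algebra session — holds.
Prof. Yara teaches both Robotics and ML — holds.
Robotics and Algebra have overlapping enrolment — holds.
ML and Networks have overlapping enrolment — violated.
Algebra and Networks have overlapping enrolment — holds.
Systems and Logic have overlapping enrolment — holds.
Algebra and Logic have overlapping enrolment — holds.

Invalid. ML and Networks have overlapping enrolment.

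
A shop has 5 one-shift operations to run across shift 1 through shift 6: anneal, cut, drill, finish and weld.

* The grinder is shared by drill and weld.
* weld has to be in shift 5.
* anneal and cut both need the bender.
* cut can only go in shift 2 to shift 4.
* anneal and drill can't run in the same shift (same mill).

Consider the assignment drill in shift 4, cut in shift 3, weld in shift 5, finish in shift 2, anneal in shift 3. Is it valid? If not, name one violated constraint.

anneal and cut both need the bender — violated.
anneal and drill can't run in the same shift (same mill) — holds.
weld has to be in shift 5 — holds.
The grinder is shared by drill and weld — holds.
cut can only go in shift 2 to shift 4 — holds.

No — it violates: anneal and cut both need the bender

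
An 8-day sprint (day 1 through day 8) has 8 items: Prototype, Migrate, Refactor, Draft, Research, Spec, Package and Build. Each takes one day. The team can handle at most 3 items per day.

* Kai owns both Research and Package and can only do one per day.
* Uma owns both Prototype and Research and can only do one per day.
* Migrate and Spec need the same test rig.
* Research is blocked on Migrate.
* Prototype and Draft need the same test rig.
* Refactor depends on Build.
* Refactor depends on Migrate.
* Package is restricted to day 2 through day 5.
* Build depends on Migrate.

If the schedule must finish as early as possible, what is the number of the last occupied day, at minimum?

day 3

The precedence chain requires at least 3 distinct days.
With at most 3 per day and 8 work items, at least 3 days are needed.
3 works (last occupied day: day 3): for example Build in day 2; Package in day 2; Draft in day 2; Spec in day 3; Prototype in day 1; Migrate in day 1; Refactor in day 3; Research in day 3.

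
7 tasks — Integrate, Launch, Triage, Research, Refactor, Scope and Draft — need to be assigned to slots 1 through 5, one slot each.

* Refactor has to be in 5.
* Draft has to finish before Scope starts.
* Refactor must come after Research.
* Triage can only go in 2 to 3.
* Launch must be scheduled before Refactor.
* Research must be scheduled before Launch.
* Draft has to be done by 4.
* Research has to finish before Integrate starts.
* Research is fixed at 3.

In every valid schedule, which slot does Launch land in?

Research is fixed at 3 and must come before Launch, so Launch is at least 4.
Refactor is fixed at 5 and must come after Launch, so Launch is at most 4.
So Launch must be 4.

4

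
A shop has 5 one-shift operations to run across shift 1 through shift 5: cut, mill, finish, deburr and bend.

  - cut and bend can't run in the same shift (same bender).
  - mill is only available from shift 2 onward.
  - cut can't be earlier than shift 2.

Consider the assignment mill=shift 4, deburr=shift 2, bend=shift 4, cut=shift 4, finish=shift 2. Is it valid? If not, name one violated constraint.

cut and bend can't run in the same shift (same bender) — violated.
cut can't be earlier than shift 2 — holds.
mill is only available from shift 2 onward — holds.

Invalid. cut and bend can't run in the same shift (same bender).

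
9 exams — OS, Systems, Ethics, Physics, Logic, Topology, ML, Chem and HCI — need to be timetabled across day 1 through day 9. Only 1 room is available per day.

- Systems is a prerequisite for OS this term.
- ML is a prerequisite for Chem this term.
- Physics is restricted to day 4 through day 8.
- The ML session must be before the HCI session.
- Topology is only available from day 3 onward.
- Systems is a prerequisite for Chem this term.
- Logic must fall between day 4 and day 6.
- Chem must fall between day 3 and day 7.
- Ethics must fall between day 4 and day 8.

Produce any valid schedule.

Ethics=day 5, Physics=day 6, ML=day 2, Systems=day 1, Logic=day 4, Topology=day 7, OS=day 8, Chem=day 3, HCI=day 9

Checking: ML(day 2) before Chem(day 3); Systems(day 1) before OS(day 8); Systems(day 1) before Chem(day 3); ML(day 2) before HCI(day 9); Chem=day 3 in [day 3,day 7]; Topology=day 7 in [day 3,day 9]; Physics=day 6 in [day 4,day 8]; Logic=day 4 in [day 4,day 6]; Ethics=day 5 in [day 4,day 8]; max 1 per day (cap 1).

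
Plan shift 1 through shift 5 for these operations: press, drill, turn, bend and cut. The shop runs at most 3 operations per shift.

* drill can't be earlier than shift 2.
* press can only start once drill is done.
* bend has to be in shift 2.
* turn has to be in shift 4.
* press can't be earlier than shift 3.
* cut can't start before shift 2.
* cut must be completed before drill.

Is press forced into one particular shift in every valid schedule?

press can be shift 4 (e.g. press=shift 4; drill=shift 3; bend=shift 2; cut=shift 2; turn=shift 4) or shift 5 (e.g. drill=shift 3, press=shift 5, bend=shift 2, turn=shift 4, cut=shift 2).

No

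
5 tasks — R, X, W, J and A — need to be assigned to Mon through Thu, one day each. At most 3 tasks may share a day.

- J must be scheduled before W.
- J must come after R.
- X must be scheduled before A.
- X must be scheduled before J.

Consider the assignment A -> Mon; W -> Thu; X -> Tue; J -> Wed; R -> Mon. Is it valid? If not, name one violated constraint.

No — it violates: X must be scheduled before A

J must come after R — holds.
J must be scheduled before W — holds.
X must be scheduled before J — holds.
At most 3 tasks may share a day — holds.
X must be scheduled before A — violated.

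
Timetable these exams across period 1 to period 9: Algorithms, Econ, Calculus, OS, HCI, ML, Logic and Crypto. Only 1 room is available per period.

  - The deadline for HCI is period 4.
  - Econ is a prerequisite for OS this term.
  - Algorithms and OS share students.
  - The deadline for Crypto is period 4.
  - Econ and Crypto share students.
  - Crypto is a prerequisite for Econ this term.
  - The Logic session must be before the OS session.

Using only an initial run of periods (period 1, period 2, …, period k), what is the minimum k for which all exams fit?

The precedence chain requires at least 3 distinct periods.
With at most 1 per period and 8 exams, at least 8 periods are needed.
8 works (last occupied period: period 8): for example HCI in period 2, Logic in period 4, Crypto in period 1, Econ in period 3, ML in period 8, OS in period 5, Calculus in period 7, Algorithms in period 6.

8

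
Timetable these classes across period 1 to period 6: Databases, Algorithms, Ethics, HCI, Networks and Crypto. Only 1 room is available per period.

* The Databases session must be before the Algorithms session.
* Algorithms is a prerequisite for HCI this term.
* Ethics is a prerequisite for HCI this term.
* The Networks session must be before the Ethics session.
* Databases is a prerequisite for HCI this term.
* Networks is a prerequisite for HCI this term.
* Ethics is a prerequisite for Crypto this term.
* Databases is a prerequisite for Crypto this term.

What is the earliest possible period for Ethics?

Precedence pushes Ethics to at least period 2; downstream work caps Ethics at period 5.
Ethics at period 2 is achievable: Crypto=period 6, Ethics=period 2, Algorithms=period 4, Databases=period 3, Networks=period 1, HCI=period 5.

period 2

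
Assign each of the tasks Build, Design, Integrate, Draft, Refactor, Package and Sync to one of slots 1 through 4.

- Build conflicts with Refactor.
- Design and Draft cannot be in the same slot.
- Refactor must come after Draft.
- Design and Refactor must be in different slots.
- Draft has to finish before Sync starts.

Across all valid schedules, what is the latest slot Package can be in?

4

Package at 4 is achievable: Package in 4, Sync in 2, Refactor in 2, Integrate in 1, Build in 1, Design in 3, Draft in 1.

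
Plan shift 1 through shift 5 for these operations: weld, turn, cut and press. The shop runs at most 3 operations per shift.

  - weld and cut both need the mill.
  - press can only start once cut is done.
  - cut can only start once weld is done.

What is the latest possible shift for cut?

shift 4

Precedence pushes cut to at least shift 2; downstream work caps cut at shift 4.
cut at shift 4 is achievable: weld in shift 1; turn in shift 1; cut in shift 4; press in shift 5.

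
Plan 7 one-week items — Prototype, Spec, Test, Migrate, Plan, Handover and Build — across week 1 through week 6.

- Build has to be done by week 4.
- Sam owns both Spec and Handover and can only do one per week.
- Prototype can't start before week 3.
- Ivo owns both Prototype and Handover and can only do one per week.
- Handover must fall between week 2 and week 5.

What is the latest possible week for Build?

week 4

Build's own window allows nothing later than week 4.
Build at week 4 is achievable: Build in week 4, Handover in week 2, Migrate in week 1, Prototype in week 3, Spec in week 1, Test in week 1, Plan in week 1.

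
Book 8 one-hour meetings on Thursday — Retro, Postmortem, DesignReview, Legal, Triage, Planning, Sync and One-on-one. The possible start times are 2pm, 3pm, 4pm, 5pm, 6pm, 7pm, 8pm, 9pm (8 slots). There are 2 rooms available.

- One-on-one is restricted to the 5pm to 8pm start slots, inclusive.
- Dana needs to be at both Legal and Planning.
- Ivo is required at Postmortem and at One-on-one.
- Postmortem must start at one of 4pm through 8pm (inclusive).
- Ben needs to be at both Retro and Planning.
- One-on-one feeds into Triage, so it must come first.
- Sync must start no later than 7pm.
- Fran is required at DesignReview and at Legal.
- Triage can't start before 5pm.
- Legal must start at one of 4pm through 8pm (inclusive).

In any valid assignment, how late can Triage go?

Triage is available from 5pm; precedence pushes Triage to at least 6pm.
Triage at 9pm is achievable: Planning in 3pm; One-on-one in 5pm; DesignReview in 3pm; Legal in 4pm; Postmortem in 4pm; Retro in 2pm; Triage in 9pm; Sync in 2pm.

9pm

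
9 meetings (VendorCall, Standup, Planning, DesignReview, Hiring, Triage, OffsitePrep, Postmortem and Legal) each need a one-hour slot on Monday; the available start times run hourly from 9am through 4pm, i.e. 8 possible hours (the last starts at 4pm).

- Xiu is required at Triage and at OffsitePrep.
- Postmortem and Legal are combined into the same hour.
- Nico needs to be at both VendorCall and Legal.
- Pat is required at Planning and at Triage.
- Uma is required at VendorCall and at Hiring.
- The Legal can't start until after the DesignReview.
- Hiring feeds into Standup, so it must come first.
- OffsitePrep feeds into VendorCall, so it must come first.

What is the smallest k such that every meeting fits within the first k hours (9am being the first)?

3

The precedence chain requires at least 2 distinct hours.
Could 2 hours be enough, i.e. nothing placed later than 10am? No: Legal must come after DesignReview (at 9am or later) → {10am}; VendorCall must come after OffsitePrep (at 9am or later) → {10am}; Legal can't share with VendorCall (10am) → nothing is left.
So 2 hours is not enough.
3 works (last occupied hour: 11am): for example Postmortem -> 11am; VendorCall -> 10am; OffsitePrep -> 9am; Legal -> 11am; Hiring -> 9am; DesignReview -> 9am; Triage -> 10am; Planning -> 9am; Standup -> 10am.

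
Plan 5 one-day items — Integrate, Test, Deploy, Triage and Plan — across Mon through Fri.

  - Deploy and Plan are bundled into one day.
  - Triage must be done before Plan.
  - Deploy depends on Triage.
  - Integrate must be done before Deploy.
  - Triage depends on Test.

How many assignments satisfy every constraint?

Splitting on Integrate: it can be Mon (10), Tue (10), Wed (9), Thu (6). Listing each branch's schedules as (Test, Deploy, Triage, Plan):
Integrate=Mon: (Mon,Wed,Tue,Wed) (Mon,Thu,Tue,Thu) (Mon,Thu,Wed,Thu) (Mon,Fri,Tue,Fri) (Mon,Fri,Wed,Fri) (Mon,Fri,Thu,Fri) (Tue,Thu,Wed,Thu) (Tue,Fri,Wed,Fri) (Tue,Fri,Thu,Fri) (Wed,Fri,Thu,Fri) — 10.
Integrate=Tue: (Mon,Wed,Tue,Wed) (Mon,Thu,Tue,Thu) (Mon,Thu,Wed,Thu) (Mon,Fri,Tue,Fri) (Mon,Fri,Wed,Fri) (Mon,Fri,Thu,Fri) (Tue,Thu,Wed,Thu) (Tue,Fri,Wed,Fri) (Tue,Fri,Thu,Fri) (Wed,Fri,Thu,Fri) — 10.
Integrate=Wed: (Mon,Thu,Tue,Thu) (Mon,Thu,Wed,Thu) (Mon,Fri,Tue,Fri) (Mon,Fri,Wed,Fri) (Mon,Fri,Thu,Fri) (Tue,Thu,Wed,Thu) (Tue,Fri,Wed,Fri) (Tue,Fri,Thu,Fri) (Wed,Fri,Thu,Fri) — 9.
Integrate=Thu: (Mon,Fri,Tue,Fri) (Mon,Fri,Wed,Fri) (Mon,Fri,Thu,Fri) (Tue,Fri,Wed,Fri) (Tue,Fri,Thu,Fri) (Wed,Fri,Thu,Fri) — 6.
Summing: 10 + 10 + 9 + 6 = 35.

35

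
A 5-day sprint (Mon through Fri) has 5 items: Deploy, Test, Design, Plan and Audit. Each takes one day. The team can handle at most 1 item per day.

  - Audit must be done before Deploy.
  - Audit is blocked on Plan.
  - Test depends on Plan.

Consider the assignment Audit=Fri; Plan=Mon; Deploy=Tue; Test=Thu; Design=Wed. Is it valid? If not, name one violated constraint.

No — it violates: Audit must be done before Deploy

Test depends on Plan — holds.
The team can handle at most 1 item per day — holds.
Audit is blocked on Plan — holds.
Audit must be done before Deploy — violated.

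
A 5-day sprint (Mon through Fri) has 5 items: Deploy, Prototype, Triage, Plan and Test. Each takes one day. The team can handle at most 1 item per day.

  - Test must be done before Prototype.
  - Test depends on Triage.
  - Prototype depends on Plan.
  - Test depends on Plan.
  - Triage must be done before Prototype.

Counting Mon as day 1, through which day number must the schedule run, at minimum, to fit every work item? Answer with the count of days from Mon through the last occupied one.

The precedence chain requires at least 3 distinct days.
With at most 1 per day and 5 work items, at least 5 days are needed.
5 works (last occupied day: Fri): for example Deploy -> Fri; Plan -> Tue; Test -> Wed; Triage -> Mon; Prototype -> Thu.

5 days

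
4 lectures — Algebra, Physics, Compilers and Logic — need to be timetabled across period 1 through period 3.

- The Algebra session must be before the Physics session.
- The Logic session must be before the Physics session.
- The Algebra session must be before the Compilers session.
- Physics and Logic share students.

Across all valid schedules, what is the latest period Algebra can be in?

period 2

Downstream work caps Algebra at period 2.
Algebra at period 2 is achievable: Compilers=period 3, Logic=period 1, Physics=period 3, Algebra=period 2.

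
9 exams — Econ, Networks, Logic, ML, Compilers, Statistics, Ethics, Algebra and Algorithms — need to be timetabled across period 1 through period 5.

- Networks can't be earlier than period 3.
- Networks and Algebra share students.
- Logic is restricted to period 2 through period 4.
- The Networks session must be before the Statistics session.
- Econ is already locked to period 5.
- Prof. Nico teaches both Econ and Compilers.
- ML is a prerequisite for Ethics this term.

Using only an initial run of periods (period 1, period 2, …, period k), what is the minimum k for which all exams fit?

5 periods

The precedence chain requires at least 2 distinct periods.
Econ can't be placed before period 5, so the schedule must run through at least period 5.
5 works (last occupied period: period 5): for example Ethics -> period 2; ML -> period 1; Algebra -> period 1; Econ -> period 5; Logic -> period 2; Algorithms -> period 1; Networks -> period 3; Statistics -> period 4; Compilers -> period 1.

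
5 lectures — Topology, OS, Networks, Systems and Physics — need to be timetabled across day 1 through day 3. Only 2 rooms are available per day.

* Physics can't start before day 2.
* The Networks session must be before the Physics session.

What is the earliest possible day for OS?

OS at day 1 is achievable: Systems in day 3, Networks in day 1, OS in day 1, Topology in day 2, Physics in day 2.

day 1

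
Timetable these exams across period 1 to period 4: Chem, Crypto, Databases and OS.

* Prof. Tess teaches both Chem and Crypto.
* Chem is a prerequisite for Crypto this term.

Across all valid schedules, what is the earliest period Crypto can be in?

Precedence pushes Crypto to at least period 2.
Crypto at period 2 is achievable: Databases=period 1; Chem=period 1; Crypto=period 2; OS=period 1.

period 2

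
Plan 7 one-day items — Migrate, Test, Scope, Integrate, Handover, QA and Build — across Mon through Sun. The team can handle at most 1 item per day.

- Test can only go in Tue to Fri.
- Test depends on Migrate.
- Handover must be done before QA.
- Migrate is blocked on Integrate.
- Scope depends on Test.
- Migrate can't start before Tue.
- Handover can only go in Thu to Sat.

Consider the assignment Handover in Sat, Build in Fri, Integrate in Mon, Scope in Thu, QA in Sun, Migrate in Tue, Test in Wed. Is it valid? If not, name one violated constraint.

Test can only go in Tue to Fri — holds.
Migrate is blocked on Integrate — holds.
Migrate can't start before Tue — holds.
The team can handle at most 1 item per day — holds.
Scope depends on Test — holds.
Test depends on Migrate — holds.
Handover must be done before QA — holds.
Handover can only go in Thu to Sat — holds.

Valid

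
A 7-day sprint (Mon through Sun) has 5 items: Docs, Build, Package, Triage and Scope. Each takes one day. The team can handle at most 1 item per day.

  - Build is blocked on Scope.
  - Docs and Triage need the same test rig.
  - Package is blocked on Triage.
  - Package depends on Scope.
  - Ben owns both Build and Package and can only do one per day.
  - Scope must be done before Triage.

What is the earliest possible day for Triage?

Tue

Precedence pushes Triage to at least Tue; downstream work caps Triage at Sat.
Triage at Tue is achievable: Build in Thu; Docs in Fri; Triage in Tue; Scope in Mon; Package in Wed.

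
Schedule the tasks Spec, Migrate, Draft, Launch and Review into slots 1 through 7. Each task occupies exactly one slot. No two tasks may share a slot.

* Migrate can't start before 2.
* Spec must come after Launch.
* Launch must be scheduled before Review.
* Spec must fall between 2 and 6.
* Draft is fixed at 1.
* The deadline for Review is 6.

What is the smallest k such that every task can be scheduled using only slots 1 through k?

5 slots

The precedence chain requires at least 2 distinct slots.
With at most 1 per slot and 5 tasks, at least 5 slots are needed.
5 works (last occupied slot: 5): for example Launch in 2, Migrate in 4, Review in 5, Draft in 1, Spec in 3.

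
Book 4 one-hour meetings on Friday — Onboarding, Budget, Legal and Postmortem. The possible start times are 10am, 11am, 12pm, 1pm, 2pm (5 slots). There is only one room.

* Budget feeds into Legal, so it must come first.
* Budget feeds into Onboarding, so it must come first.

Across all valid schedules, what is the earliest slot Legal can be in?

Precedence pushes Legal to at least 11am.
Legal at 11am is achievable: Postmortem -> 1pm, Onboarding -> 12pm, Budget -> 10am, Legal -> 11am.

11am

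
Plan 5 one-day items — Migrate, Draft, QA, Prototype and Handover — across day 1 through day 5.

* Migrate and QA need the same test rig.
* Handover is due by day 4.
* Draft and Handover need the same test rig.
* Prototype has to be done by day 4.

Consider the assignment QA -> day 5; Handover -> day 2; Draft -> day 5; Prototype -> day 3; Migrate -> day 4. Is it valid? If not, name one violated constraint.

Handover is due by day 4 — holds.
Prototype has to be done by day 4 — holds.
Migrate and QA need the same test rig — holds.
Draft and Handover need the same test rig — holds.

Valid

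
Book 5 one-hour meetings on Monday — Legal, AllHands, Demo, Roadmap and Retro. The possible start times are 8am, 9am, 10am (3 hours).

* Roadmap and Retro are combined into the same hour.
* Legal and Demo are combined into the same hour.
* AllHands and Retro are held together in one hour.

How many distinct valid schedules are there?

9

Splitting on Legal: it can be 8am (3), 9am (3), 10am (3). Listing each branch's schedules as (AllHands, Demo, Roadmap, Retro):
Legal=8am: (8am,8am,8am,8am) (9am,8am,9am,9am) (10am,8am,10am,10am) — 3.
Legal=9am: (8am,9am,8am,8am) (9am,9am,9am,9am) (10am,9am,10am,10am) — 3.
Legal=10am: (8am,10am,8am,8am) (9am,10am,9am,9am) (10am,10am,10am,10am) — 3.
Summing: 3 + 3 + 3 = 9.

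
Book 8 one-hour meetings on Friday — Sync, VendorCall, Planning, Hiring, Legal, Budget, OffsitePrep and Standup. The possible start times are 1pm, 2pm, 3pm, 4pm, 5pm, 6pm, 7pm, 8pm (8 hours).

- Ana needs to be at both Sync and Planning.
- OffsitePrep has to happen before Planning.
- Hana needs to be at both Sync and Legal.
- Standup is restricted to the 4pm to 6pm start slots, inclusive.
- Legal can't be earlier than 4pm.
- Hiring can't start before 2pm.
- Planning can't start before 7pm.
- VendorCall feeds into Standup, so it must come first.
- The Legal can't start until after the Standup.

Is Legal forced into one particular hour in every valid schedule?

No

Legal can be 5pm (e.g. Sync in 1pm, OffsitePrep in 1pm, VendorCall in 1pm, Legal in 5pm, Hiring in 2pm, Budget in 1pm, Standup in 4pm, Planning in 7pm) or 6pm (e.g. Sync in 1pm, Budget in 1pm, VendorCall in 1pm, Standup in 4pm, OffsitePrep in 1pm, Hiring in 2pm, Legal in 6pm, Planning in 7pm).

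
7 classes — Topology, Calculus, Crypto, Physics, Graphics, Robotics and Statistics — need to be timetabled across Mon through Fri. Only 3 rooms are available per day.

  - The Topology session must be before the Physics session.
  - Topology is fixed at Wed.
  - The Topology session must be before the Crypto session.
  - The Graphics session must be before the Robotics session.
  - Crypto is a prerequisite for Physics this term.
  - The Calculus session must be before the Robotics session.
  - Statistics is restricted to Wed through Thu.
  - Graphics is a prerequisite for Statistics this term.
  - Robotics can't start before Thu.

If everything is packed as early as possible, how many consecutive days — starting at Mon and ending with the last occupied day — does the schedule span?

5

The precedence chain requires at least 3 distinct days.
With at most 3 per day and 7 classes, at least 3 days are needed.
Propagating the time windows through the other constraints, Physics can't land before Fri — that is day 5 counting from Mon — so the schedule must run through at least 5 days.
5 works (last occupied day: Fri): for example Calculus in Mon; Topology in Wed; Graphics in Mon; Crypto in Thu; Robotics in Thu; Statistics in Wed; Physics in Fri.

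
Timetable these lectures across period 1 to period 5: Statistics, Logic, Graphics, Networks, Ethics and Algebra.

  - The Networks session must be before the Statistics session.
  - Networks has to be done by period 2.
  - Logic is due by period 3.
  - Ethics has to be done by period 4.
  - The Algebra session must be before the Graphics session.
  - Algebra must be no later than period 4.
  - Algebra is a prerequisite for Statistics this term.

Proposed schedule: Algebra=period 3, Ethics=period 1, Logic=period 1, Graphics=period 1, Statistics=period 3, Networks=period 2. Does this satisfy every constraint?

Invalid. The Algebra session must be before the Graphics session.

The Algebra session must be before the Graphics session — violated.
Algebra must be no later than period 4 — holds.
The Networks session must be before the Statistics session — holds.
Ethics has to be done by period 4 — holds.
Networks has to be done by period 2 — holds.
Logic is due by period 3 — holds.
Algebra is a prerequisite for Statistics this term — violated.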